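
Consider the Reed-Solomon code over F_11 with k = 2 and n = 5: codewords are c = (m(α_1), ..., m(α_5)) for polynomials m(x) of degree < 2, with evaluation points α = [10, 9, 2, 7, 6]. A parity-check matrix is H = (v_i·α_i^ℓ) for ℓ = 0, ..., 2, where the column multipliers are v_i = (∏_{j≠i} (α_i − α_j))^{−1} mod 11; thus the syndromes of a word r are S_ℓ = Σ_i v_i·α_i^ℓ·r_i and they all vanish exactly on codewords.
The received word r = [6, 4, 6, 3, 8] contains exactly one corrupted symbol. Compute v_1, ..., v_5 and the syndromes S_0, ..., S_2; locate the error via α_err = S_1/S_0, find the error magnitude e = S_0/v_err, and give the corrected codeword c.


S = (5, 6, 5), error at position 1, error magnitude e = 7, c = [10, 4, 6, 3, 8].

Step 1: column multipliers v_i = (∏_{j≠i}(α_i − α_j))^{−1} mod 11.
  i = 1 (α = 10): (10−9)(10−2)(10−7)(10−6) = 1·8·3·4 = 96 ≡ 8, so v_1 = 8^{−1} = 7 (mod 11).
  i = 2 (α = 9): (9−10)(9−2)(9−7)(9−6) = (−1)·7·2·3 = −42 ≡ 2, so v_2 = 2^{−1} = 6 (mod 11).
  i = 3 (α = 2): (2−10)(2−9)(2−7)(2−6) = (−8)·(−7)·(−5)·(−4) = 1120 ≡ 9, so v_3 = 9^{−1} = 5 (mod 11).
  i = 4 (α = 7): (7−10)(7−9)(7−2)(7−6) = (−3)·(−2)·5·1 = 30 ≡ 8, so v_4 = 8^{−1} = 7 (mod 11).
  i = 5 (α = 6): (6−10)(6−9)(6−2)(6−7) = (−4)·(−3)·4·(−1) = −48 ≡ 7, so v_5 = 7^{−1} = 8 (mod 11).
  v = [7, 6, 5, 7, 8].
Step 2: syndromes of r = [6, 4, 6, 3, 8] (all sums mod 11).
  S_0 = Σ v_i r_i = 7·6 + 6·4 + 5·6 + 7·3 + 8·8 = 181 ≡ 5.
  S_1 = Σ v_i α_i r_i = 7·10·6 + 6·9·4 + 5·2·6 + 7·7·3 + 8·6·8 = 1227 ≡ 6.
  α_i^2 mod 11 = [1, 4, 4, 5, 3].
  S_2 = Σ v_i α_i^2 r_i = 7·1·6 + 6·4·4 + 5·4·6 + 7·5·3 + 8·3·8 = 555 ≡ 5.
  S = (5, 6, 5) ≠ 0, so r is not a codeword (an error is present).
Step 3: locate the error. For a single error e at position i, S_ℓ = v_i·e·α_i^ℓ, so α_err = S_1/S_0.
  S_0^{−1} = 5^{−1} = 9 (mod 11), so α_err = 6·9 = 54 ≡ 10 = α_1. Error position i = 1.
  Consistency check: S_2/S_1 = 5·2 = 10 ≡ 10 = α_err ✓ (single-error assumption holds).
Step 4: error magnitude e = S_0/v_1 = S_0·∏_{j≠1}(α_1 − α_j) = 5·8 = 40 ≡ 7 (mod 11).
Step 5: correct position 1: c_1 = r_1 − e = 6 − 7 ≡ 10 (mod 11). Hence c = [10, 4, 6, 3, 8].
  Check: interpolating c through the α_i gives m(x) = 5 + 6·x (degree < 2) with m(α_i) = c_i for every i, so c is indeed a codeword.


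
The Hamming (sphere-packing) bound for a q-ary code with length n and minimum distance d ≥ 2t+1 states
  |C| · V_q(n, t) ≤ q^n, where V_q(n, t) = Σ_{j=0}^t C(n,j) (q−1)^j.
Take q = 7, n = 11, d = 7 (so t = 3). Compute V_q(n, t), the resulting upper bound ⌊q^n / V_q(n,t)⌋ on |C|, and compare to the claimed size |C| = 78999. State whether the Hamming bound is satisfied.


V_q(n, t) = 37687, q^n = 1977326743, Hamming bound = 52467, |C| = 78999 > bound (violated).

Step 1: Compute V_q(n, t) = Σ_{j=0}^3 C(n, j) (q−1)^j.
  j = 0: C(11,0)·(6)^0 = 1·1 = 1.
  j = 1: C(11,1)·(6)^1 = 11·6 = 66.
  j = 2: C(11,2)·(6)^2 = 55·36 = 1980.
  j = 3: C(11,3)·(6)^3 = 165·216 = 35640.
  V_q(n, t) = 1 + 66 + 1980 + 35640 = 37687.
Step 2: q^n = 7^11 = 1977326743.
Step 3: Hamming bound ⌊q^n / V_q(n,t)⌋ = ⌊1977326743/37687⌋ = 52467.
Step 4: Compare |C| = 78999 to 52467: violated.
The claimed |C| lies above the Hamming bound, so no 7-ary code of length 11 with d ≥ 7 can have 78999 codewords.


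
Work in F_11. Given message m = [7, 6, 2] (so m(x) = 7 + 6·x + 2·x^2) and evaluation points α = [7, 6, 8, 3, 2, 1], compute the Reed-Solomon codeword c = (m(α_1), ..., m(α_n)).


c = [4, 5, 7, 10, 5, 4]

Message polynomial: m(x) = 7 + 6·x + 2·x^2 (mod 11).
For each evaluation point α_i, compute m(α_i) mod 11:
  α_1 = 7: Horner steps 2 → 9 → 4, so m(7) = 4.
  α_2 = 6: Horner steps 2 → 7 → 5, so m(6) = 5.
  α_3 = 8: Horner steps 2 → 0 → 7, so m(8) = 7.
  α_4 = 3: Horner steps 2 → 1 → 10, so m(3) = 10.
  α_5 = 2: Horner steps 2 → 10 → 5, so m(2) = 5.
  α_6 = 1: Horner steps 2 → 8 → 4, so m(1) = 4.
Codeword c = [4, 5, 7, 10, 5, 4] ∈ F_11^6.


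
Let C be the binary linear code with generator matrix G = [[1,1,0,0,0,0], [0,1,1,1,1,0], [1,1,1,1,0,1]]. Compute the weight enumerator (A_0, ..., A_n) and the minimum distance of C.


Weight distribution: A_0 = 1, A_2 = 1, A_3 = 3, A_4 = 2, A_5 = 1. Minimum distance d = 2.

Enumerate all 2^3 = 8 messages m ∈ F_2^3.
For each, compute codeword c = mG in F_2^6, then tally its weight.
  m = 000 → c = 000000, weight = 0.
  m = 100 → c = 110000, weight = 2.
  m = 010 → c = 011110, weight = 4.
  m = 110 → c = 101110, weight = 4.
  m = 001 → c = 111101, weight = 5.
  m = 101 → c = 001101, weight = 3.
  m = 011 → c = 100011, weight = 3.
  m = 111 → c = 010011, weight = 3.
Tally weights:
  weight 0: 1 codewords.
  weight 2: 1 codewords.
  weight 3: 3 codewords.
  weight 4: 2 codewords.
  weight 5: 1 codewords.
Minimum distance d = smallest w > 0 with A_w > 0 = 2.
Sanity: Σ A_w = 8 = 2^3 = 8 ✓.


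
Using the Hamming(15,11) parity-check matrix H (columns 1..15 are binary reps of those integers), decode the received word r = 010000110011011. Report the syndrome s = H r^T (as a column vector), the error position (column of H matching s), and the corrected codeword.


s = (1, 0, 1, 1)^T, error position = 11, corrected codeword c = 010000110001011

Compute s = H r^T mod 2 one row at a time:
  s_1 = 1 + 0 + 0 + 1 + 1 + 0 + 1 + 1 = 5 ≡ 1 (mod 2).
  s_2 = 0 + 0 + 0 + 1 + 1 + 0 + 1 + 1 = 4 ≡ 0 (mod 2).
  s_3 = 1 + 0 + 0 + 1 + 0 + 1 + 1 + 1 = 5 ≡ 1 (mod 2).
  s_4 = 0 + 0 + 0 + 1 + 0 + 1 + 0 + 1 = 3 ≡ 1 (mod 2).
s = (1, 0, 1, 1)^T — this equals column 11 of H (binary 1011), so error is at position 11.
Correct: flip bit 11 of r = 010000110011011 to get c = 010000110001011.


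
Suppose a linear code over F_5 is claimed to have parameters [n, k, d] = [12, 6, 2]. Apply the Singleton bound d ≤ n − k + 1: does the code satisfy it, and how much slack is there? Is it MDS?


Singleton RHS = n − k + 1 = 7, slack = 5, bound satisfied, not MDS.

Singleton bound: d ≤ n − k + 1.
Here n = 12, k = 6, so n − k + 1 = 7.
Given d = 2, check d ≤ 7: YES.
Slack = (n − k + 1) − d = 5.
The code is NOT MDS (slack = 5 > 0).
Description: the claimed parameters are [12, 6, 2]_5; such a code would be non-MDS.


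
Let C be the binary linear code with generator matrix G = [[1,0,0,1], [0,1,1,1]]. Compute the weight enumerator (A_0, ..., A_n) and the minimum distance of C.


Weight distribution: A_0 = 1, A_2 = 1, A_3 = 2. Minimum distance d = 2.

Enumerate all 2^2 = 4 messages m ∈ F_2^2.
For each, compute codeword c = mG in F_2^4, then tally its weight.
  m = 00 → c = 0000, weight = 0.
  m = 10 → c = 1001, weight = 2.
  m = 01 → c = 0111, weight = 3.
  m = 11 → c = 1110, weight = 3.
Tally weights:
  weight 0: 1 codewords.
  weight 2: 1 codewords.
  weight 3: 2 codewords.
Minimum distance d = smallest w > 0 with A_w > 0 = 2.
Sanity: Σ A_w = 4 = 2^2 = 4 ✓.


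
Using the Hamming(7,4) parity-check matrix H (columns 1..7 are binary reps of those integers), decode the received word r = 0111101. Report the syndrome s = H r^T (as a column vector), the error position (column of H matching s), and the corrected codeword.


s = (1, 1, 1)^T, error position = 7, corrected codeword c = 0111100

Compute s = H r^T mod 2 one row at a time:
  s_1 = 1 + 1 + 0 + 1 = 3 ≡ 1 (mod 2).
  s_2 = 1 + 1 + 0 + 1 = 3 ≡ 1 (mod 2).
  s_3 = 0 + 1 + 1 + 1 = 3 ≡ 1 (mod 2).
s = (1, 1, 1)^T — this equals column 7 of H (binary 111), so error is at position 7.
Correct: flip bit 7 of r = 0111101 to get c = 0111100.


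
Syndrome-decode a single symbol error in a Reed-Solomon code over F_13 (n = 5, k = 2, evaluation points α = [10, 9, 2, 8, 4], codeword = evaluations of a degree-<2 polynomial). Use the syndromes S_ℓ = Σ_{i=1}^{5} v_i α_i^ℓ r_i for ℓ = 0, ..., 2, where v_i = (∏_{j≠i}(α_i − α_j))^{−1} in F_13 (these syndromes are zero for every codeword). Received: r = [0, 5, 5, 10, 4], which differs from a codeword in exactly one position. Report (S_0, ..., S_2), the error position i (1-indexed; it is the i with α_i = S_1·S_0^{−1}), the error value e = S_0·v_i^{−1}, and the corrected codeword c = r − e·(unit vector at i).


S = (12, 11, 9), error at position 3, error magnitude e = 4, c = [0, 5, 1, 10, 4].

Step 1: column multipliers v_i = (∏_{j≠i}(α_i − α_j))^{−1} mod 13.
  i = 1 (α = 10): (10−9)(10−2)(10−8)(10−4) = 1·8·2·6 = 96 ≡ 5, so v_1 = 5^{−1} = 8 (mod 13).
  i = 2 (α = 9): (9−10)(9−2)(9−8)(9−4) = (−1)·7·1·5 = −35 ≡ 4, so v_2 = 4^{−1} = 10 (mod 13).
  i = 3 (α = 2): (2−10)(2−9)(2−8)(2−4) = (−8)·(−7)·(−6)·(−2) = 672 ≡ 9, so v_3 = 9^{−1} = 3 (mod 13).
  i = 4 (α = 8): (8−10)(8−9)(8−2)(8−4) = (−2)·(−1)·6·4 = 48 ≡ 9, so v_4 = 9^{−1} = 3 (mod 13).
  i = 5 (α = 4): (4−10)(4−9)(4−2)(4−8) = (−6)·(−5)·2·(−4) = −240 ≡ 7, so v_5 = 7^{−1} = 2 (mod 13).
  v = [8, 10, 3, 3, 2].
Step 2: syndromes of r = [0, 5, 5, 10, 4] (all sums mod 13).
  S_0 = Σ v_i r_i = 8·0 + 10·5 + 3·5 + 3·10 + 2·4 = 103 ≡ 12.
  S_1 = Σ v_i α_i r_i = 8·10·0 + 10·9·5 + 3·2·5 + 3·8·10 + 2·4·4 = 752 ≡ 11.
  α_i^2 mod 13 = [9, 3, 4, 12, 3].
  S_2 = Σ v_i α_i^2 r_i = 8·9·0 + 10·3·5 + 3·4·5 + 3·12·10 + 2·3·4 = 594 ≡ 9.
  S = (12, 11, 9) ≠ 0, so r is not a codeword (an error is present).
Step 3: locate the error. For a single error e at position i, S_ℓ = v_i·e·α_i^ℓ, so α_err = S_1/S_0.
  S_0^{−1} = 12^{−1} = 12 (mod 13), so α_err = 11·12 = 132 ≡ 2 = α_3. Error position i = 3.
  Consistency check: S_2/S_1 = 9·6 = 54 ≡ 2 = α_err ✓ (single-error assumption holds).
Step 4: error magnitude e = S_0/v_3 = S_0·∏_{j≠3}(α_3 − α_j) = 12·9 = 108 ≡ 4 (mod 13).
Step 5: correct position 3: c_3 = r_3 − e = 5 − 4 ≡ 1 (mod 13). Hence c = [0, 5, 1, 10, 4].
  Check: interpolating c through the α_i gives m(x) = 11 + 8·x (degree < 2) with m(α_i) = c_i for every i, so c is indeed a codeword.


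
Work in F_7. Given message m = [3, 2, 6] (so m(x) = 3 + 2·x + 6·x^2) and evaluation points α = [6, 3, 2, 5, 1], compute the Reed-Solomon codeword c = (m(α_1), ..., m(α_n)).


c = [0, 0, 3, 2, 4]

Message polynomial: m(x) = 3 + 2·x + 6·x^2 (mod 7).
For each evaluation point α_i, compute m(α_i) mod 7:
  α_1 = 6: Horner steps 6 → 3 → 0, so m(6) = 0.
  α_2 = 3: Horner steps 6 → 6 → 0, so m(3) = 0.
  α_3 = 2: Horner steps 6 → 0 → 3, so m(2) = 3.
  α_4 = 5: Horner steps 6 → 4 → 2, so m(5) = 2.
  α_5 = 1: Horner steps 6 → 1 → 4, so m(1) = 4.
Codeword c = [0, 0, 3, 2, 4] ∈ F_7^5.


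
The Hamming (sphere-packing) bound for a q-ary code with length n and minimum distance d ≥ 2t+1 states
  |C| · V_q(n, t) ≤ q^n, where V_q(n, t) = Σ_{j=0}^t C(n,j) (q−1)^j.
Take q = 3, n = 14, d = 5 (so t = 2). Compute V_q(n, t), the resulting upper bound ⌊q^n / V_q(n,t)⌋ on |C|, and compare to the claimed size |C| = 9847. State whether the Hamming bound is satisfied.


V_q(n, t) = 393, q^n = 4782969, Hamming bound = 12170, |C| = 9847 ≤ bound (satisfied).

Step 1: Compute V_q(n, t) = Σ_{j=0}^2 C(n, j) (q−1)^j.
  j = 0: C(14,0)·(2)^0 = 1·1 = 1.
  j = 1: C(14,1)·(2)^1 = 14·2 = 28.
  j = 2: C(14,2)·(2)^2 = 91·4 = 364.
  V_q(n, t) = 1 + 28 + 364 = 393.
Step 2: q^n = 3^14 = 4782969.
Step 3: Hamming bound ⌊q^n / V_q(n,t)⌋ = ⌊4782969/393⌋ = 12170.
Step 4: Compare |C| = 9847 to 12170: satisfied.
The claimed |C| lies below the Hamming bound.


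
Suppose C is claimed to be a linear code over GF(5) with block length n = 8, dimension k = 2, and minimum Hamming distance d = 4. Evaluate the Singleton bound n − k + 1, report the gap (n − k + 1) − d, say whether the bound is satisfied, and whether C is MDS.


Singleton RHS = n − k + 1 = 7, slack = 3, bound satisfied, not MDS.

Singleton bound: d ≤ n − k + 1.
Here n = 8, k = 2, so n − k + 1 = 7.
Given d = 4, check d ≤ 7: YES.
Slack = (n − k + 1) − d = 3.
The code is NOT MDS (slack = 3 > 0).
Description: the claimed parameters are [8, 2, 4]_5; such a code would be non-MDS.


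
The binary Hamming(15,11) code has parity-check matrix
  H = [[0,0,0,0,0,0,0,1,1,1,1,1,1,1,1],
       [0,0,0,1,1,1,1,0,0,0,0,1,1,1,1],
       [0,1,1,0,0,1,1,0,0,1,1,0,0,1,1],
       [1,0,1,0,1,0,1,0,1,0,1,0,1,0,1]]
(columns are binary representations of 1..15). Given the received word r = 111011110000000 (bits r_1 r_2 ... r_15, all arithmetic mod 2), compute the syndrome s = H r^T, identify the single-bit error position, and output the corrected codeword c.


s = (1, 1, 0, 0)^T, error position = 12, corrected codeword c = 111011110001000

Compute s = H r^T mod 2 one row at a time:
  s_1 = 1 + 0 + 0 + 0 + 0 + 0 + 0 + 0 = 1 ≡ 1 (mod 2).
  s_2 = 0 + 1 + 1 + 1 + 0 + 0 + 0 + 0 = 3 ≡ 1 (mod 2).
  s_3 = 1 + 1 + 1 + 1 + 0 + 0 + 0 + 0 = 4 ≡ 0 (mod 2).
  s_4 = 1 + 1 + 1 + 1 + 0 + 0 + 0 + 0 = 4 ≡ 0 (mod 2).
s = (1, 1, 0, 0)^T — this equals column 12 of H (binary 1100), so error is at position 12.
Correct: flip bit 12 of r = 111011110000000 to get c = 111011110001000.


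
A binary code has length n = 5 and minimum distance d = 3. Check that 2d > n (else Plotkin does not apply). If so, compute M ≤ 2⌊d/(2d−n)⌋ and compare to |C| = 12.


Plotkin bound M ≤ 6; given |C| = 12 > bound (violated).

Check applicability: 2d = 6, n = 5.
2d − n = 1 > 0, so Plotkin applies.
Compute d/(2d−n) = 3/1 ≈ 3.0000.
⌊d/(2d−n)⌋ = 3.
Plotkin bound: M ≤ 2·3 = 6.
Given |C| = 12, check: VIOLATED.
This |C| is above the Plotkin bound, so no binary code with n = 5, d = 3 and 12 codewords exists.


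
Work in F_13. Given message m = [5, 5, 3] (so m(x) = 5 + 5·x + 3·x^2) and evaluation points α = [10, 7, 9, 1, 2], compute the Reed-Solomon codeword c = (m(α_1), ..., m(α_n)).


c = [4, 5, 7, 0, 1]

Message polynomial: m(x) = 5 + 5·x + 3·x^2 (mod 13).
For each evaluation point α_i, compute m(α_i) mod 13:
  α_1 = 10: Horner steps 3 → 9 → 4, so m(10) = 4.
  α_2 = 7: Horner steps 3 → 0 → 5, so m(7) = 5.
  α_3 = 9: Horner steps 3 → 6 → 7, so m(9) = 7.
  α_4 = 1: Horner steps 3 → 8 → 0, so m(1) = 0.
  α_5 = 2: Horner steps 3 → 11 → 1, so m(2) = 1.
Codeword c = [4, 5, 7, 0, 1] ∈ F_13^5.


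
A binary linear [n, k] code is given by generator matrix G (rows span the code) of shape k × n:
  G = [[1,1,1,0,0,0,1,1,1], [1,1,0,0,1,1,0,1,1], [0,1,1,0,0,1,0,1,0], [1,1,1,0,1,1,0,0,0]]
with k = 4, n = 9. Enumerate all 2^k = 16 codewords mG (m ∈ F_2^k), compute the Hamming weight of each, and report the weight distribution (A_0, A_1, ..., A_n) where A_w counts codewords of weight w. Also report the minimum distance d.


Weight distribution: A_0 = 1, A_3 = 4, A_4 = 5, A_5 = 4, A_6 = 2. Minimum distance d = 3.

Enumerate all 2^4 = 16 messages m ∈ F_2^4.
For each, compute codeword c = mG in F_2^9, then tally its weight.
  m = 0000 → c = 000000000, weight = 0.
  m = 1000 → c = 111000111, weight = 6.
  m = 0100 → c = 110011011, weight = 6.
  m = 1100 → c = 001011100, weight = 4.
  m = 0010 → c = 011001010, weight = 4.
  m = 1010 → c = 100001101, weight = 4.
  m = 0110 → c = 101010001, weight = 4.
  m = 1110 → c = 010010110, weight = 4.
  m = 0001 → c = 111011000, weight = 5.
  m = 1001 → c = 000011111, weight = 5.
  m = 0101 → c = 001000011, weight = 3.
  m = 1101 → c = 110000100, weight = 3.
  m = 0011 → c = 100010010, weight = 3.
  m = 1011 → c = 011010101, weight = 5.
  m = 0111 → c = 010001001, weight = 3.
  m = 1111 → c = 101001110, weight = 5.
Tally weights:
  weight 0: 1 codewords.
  weight 3: 4 codewords.
  weight 4: 5 codewords.
  weight 5: 4 codewords.
  weight 6: 2 codewords.
Minimum distance d = smallest w > 0 with A_w > 0 = 3.
Sanity: Σ A_w = 16 = 2^4 = 16 ✓.


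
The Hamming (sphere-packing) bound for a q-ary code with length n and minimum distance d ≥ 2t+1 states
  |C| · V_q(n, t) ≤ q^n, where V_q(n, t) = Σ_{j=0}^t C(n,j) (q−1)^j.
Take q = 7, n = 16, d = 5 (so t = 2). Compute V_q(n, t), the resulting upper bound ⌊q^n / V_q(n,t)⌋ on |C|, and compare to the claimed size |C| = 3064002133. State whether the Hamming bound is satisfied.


V_q(n, t) = 4417, q^n = 33232930569601, Hamming bound = 7523869270, |C| = 3064002133 ≤ bound (satisfied).

Step 1: Compute V_q(n, t) = Σ_{j=0}^2 C(n, j) (q−1)^j.
  j = 0: C(16,0)·(6)^0 = 1·1 = 1.
  j = 1: C(16,1)·(6)^1 = 16·6 = 96.
  j = 2: C(16,2)·(6)^2 = 120·36 = 4320.
  V_q(n, t) = 1 + 96 + 4320 = 4417.
Step 2: q^n = 7^16 = 33232930569601.
Step 3: Hamming bound ⌊q^n / V_q(n,t)⌋ = ⌊33232930569601/4417⌋ = 7523869270.
Step 4: Compare |C| = 3064002133 to 7523869270: satisfied.
The claimed |C| lies below the Hamming bound.


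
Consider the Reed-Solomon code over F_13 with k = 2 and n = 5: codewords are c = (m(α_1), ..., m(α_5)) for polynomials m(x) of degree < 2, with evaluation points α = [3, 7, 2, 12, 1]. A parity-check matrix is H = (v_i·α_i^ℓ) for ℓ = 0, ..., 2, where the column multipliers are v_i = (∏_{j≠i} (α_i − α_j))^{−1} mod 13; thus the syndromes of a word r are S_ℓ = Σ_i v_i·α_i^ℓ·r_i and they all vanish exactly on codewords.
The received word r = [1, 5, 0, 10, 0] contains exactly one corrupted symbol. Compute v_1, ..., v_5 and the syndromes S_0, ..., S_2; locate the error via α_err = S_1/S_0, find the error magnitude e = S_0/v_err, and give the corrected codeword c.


S = (7, 7, 7), error at position 5, error magnitude e = 1, c = [1, 5, 0, 10, 12].

Step 1: column multipliers v_i = (∏_{j≠i}(α_i − α_j))^{−1} mod 13.
  i = 1 (α = 3): (3−7)(3−2)(3−12)(3−1) = (−4)·1·(−9)·2 = 72 ≡ 7, so v_1 = 7^{−1} = 2 (mod 13).
  i = 2 (α = 7): (7−3)(7−2)(7−12)(7−1) = 4·5·(−5)·6 = −600 ≡ 11, so v_2 = 11^{−1} = 6 (mod 13).
  i = 3 (α = 2): (2−3)(2−7)(2−12)(2−1) = (−1)·(−5)·(−10)·1 = −50 ≡ 2, so v_3 = 2^{−1} = 7 (mod 13).
  i = 4 (α = 12): (12−3)(12−7)(12−2)(12−1) = 9·5·10·11 = 4950 ≡ 10, so v_4 = 10^{−1} = 4 (mod 13).
  i = 5 (α = 1): (1−3)(1−7)(1−2)(1−12) = (−2)·(−6)·(−1)·(−11) = 132 ≡ 2, so v_5 = 2^{−1} = 7 (mod 13).
  v = [2, 6, 7, 4, 7].
Step 2: syndromes of r = [1, 5, 0, 10, 0] (all sums mod 13).
  S_0 = Σ v_i r_i = 2·1 + 6·5 + 7·0 + 4·10 + 7·0 = 72 ≡ 7.
  S_1 = Σ v_i α_i r_i = 2·3·1 + 6·7·5 + 7·2·0 + 4·12·10 + 7·1·0 = 696 ≡ 7.
  α_i^2 mod 13 = [9, 10, 4, 1, 1].
  S_2 = Σ v_i α_i^2 r_i = 2·9·1 + 6·10·5 + 7·4·0 + 4·1·10 + 7·1·0 = 358 ≡ 7.
  S = (7, 7, 7) ≠ 0, so r is not a codeword (an error is present).
Step 3: locate the error. For a single error e at position i, S_ℓ = v_i·e·α_i^ℓ, so α_err = S_1/S_0.
  S_0^{−1} = 7^{−1} = 2 (mod 13), so α_err = 7·2 = 14 ≡ 1 = α_5. Error position i = 5.
  Consistency check: S_2/S_1 = 7·2 = 14 ≡ 1 = α_err ✓ (single-error assumption holds).
Step 4: error magnitude e = S_0/v_5 = S_0·∏_{j≠5}(α_5 − α_j) = 7·2 = 14 ≡ 1 (mod 13).
Step 5: correct position 5: c_5 = r_5 − e = 0 − 1 ≡ 12 (mod 13). Hence c = [1, 5, 0, 10, 12].
  Check: interpolating c through the α_i gives m(x) = 11 + 1·x (degree < 2) with m(α_i) = c_i for every i, so c is indeed a codeword.


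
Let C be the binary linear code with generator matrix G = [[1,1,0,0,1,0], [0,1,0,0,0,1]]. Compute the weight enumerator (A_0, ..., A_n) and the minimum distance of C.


Weight distribution: A_0 = 1, A_2 = 1, A_3 = 2. Minimum distance d = 2.

Enumerate all 2^2 = 4 messages m ∈ F_2^2.
For each, compute codeword c = mG in F_2^6, then tally its weight.
  m = 00 → c = 000000, weight = 0.
  m = 10 → c = 110010, weight = 3.
  m = 01 → c = 010001, weight = 2.
  m = 11 → c = 100011, weight = 3.
Tally weights:
  weight 0: 1 codewords.
  weight 2: 1 codewords.
  weight 3: 2 codewords.
Minimum distance d = smallest w > 0 with A_w > 0 = 2.
Sanity: Σ A_w = 4 = 2^2 = 4 ✓.


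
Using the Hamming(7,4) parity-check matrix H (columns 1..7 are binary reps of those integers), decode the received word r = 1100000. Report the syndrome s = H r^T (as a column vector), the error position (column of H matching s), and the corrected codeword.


s = (0, 1, 1)^T, error position = 3, corrected codeword c = 1110000

Compute s = H r^T mod 2 one row at a time:
  s_1 = 0 + 0 + 0 + 0 = 0 ≡ 0 (mod 2).
  s_2 = 1 + 0 + 0 + 0 = 1 ≡ 1 (mod 2).
  s_3 = 1 + 0 + 0 + 0 = 1 ≡ 1 (mod 2).
s = (0, 1, 1)^T — this equals column 3 of H (binary 011), so error is at position 3.
Correct: flip bit 3 of r = 1100000 to get c = 1110000.


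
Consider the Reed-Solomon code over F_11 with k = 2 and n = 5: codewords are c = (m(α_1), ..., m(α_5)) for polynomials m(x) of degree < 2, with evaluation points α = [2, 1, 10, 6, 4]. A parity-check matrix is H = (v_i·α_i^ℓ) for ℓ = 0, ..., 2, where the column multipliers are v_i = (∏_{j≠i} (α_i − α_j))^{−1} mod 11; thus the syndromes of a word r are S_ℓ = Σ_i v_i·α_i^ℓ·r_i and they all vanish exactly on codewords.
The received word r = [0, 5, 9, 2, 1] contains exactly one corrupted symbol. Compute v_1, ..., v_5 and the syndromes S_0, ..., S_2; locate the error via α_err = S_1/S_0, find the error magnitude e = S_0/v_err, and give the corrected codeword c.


S = (5, 6, 5), error at position 3, error magnitude e = 5, c = [0, 5, 4, 2, 1].

Step 1: column multipliers v_i = (∏_{j≠i}(α_i − α_j))^{−1} mod 11.
  i = 1 (α = 2): (2−1)(2−10)(2−6)(2−4) = 1·(−8)·(−4)·(−2) = −64 ≡ 2, so v_1 = 2^{−1} = 6 (mod 11).
  i = 2 (α = 1): (1−2)(1−10)(1−6)(1−4) = (−1)·(−9)·(−5)·(−3) = 135 ≡ 3, so v_2 = 3^{−1} = 4 (mod 11).
  i = 3 (α = 10): (10−2)(10−1)(10−6)(10−4) = 8·9·4·6 = 1728 ≡ 1, so v_3 = 1^{−1} = 1 (mod 11).
  i = 4 (α = 6): (6−2)(6−1)(6−10)(6−4) = 4·5·(−4)·2 = −160 ≡ 5, so v_4 = 5^{−1} = 9 (mod 11).
  i = 5 (α = 4): (4−2)(4−1)(4−10)(4−6) = 2·3·(−6)·(−2) = 72 ≡ 6, so v_5 = 6^{−1} = 2 (mod 11).
  v = [6, 4, 1, 9, 2].
Step 2: syndromes of r = [0, 5, 9, 2, 1] (all sums mod 11).
  S_0 = Σ v_i r_i = 6·0 + 4·5 + 1·9 + 9·2 + 2·1 = 49 ≡ 5.
  S_1 = Σ v_i α_i r_i = 6·2·0 + 4·1·5 + 1·10·9 + 9·6·2 + 2·4·1 = 226 ≡ 6.
  α_i^2 mod 11 = [4, 1, 1, 3, 5].
  S_2 = Σ v_i α_i^2 r_i = 6·4·0 + 4·1·5 + 1·1·9 + 9·3·2 + 2·5·1 = 93 ≡ 5.
  S = (5, 6, 5) ≠ 0, so r is not a codeword (an error is present).
Step 3: locate the error. For a single error e at position i, S_ℓ = v_i·e·α_i^ℓ, so α_err = S_1/S_0.
  S_0^{−1} = 5^{−1} = 9 (mod 11), so α_err = 6·9 = 54 ≡ 10 = α_3. Error position i = 3.
  Consistency check: S_2/S_1 = 5·2 = 10 ≡ 10 = α_err ✓ (single-error assumption holds).
Step 4: error magnitude e = S_0/v_3 = S_0·∏_{j≠3}(α_3 − α_j) = 5·1 = 5 ≡ 5 (mod 11).
Step 5: correct position 3: c_3 = r_3 − e = 9 − 5 ≡ 4 (mod 11). Hence c = [0, 5, 4, 2, 1].
  Check: interpolating c through the α_i gives m(x) = 10 + 6·x (degree < 2) with m(α_i) = c_i for every i, so c is indeed a codeword.


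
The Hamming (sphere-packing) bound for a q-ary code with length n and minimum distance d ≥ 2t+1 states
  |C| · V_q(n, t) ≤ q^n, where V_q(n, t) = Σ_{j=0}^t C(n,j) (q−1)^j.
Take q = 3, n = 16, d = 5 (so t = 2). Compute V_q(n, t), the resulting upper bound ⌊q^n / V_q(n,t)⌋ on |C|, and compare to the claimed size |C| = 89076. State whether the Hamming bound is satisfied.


V_q(n, t) = 513, q^n = 43046721, Hamming bound = 83911, |C| = 89076 > bound (violated).

Step 1: Compute V_q(n, t) = Σ_{j=0}^2 C(n, j) (q−1)^j.
  j = 0: C(16,0)·(2)^0 = 1·1 = 1.
  j = 1: C(16,1)·(2)^1 = 16·2 = 32.
  j = 2: C(16,2)·(2)^2 = 120·4 = 480.
  V_q(n, t) = 1 + 32 + 480 = 513.
Step 2: q^n = 3^16 = 43046721.
Step 3: Hamming bound ⌊q^n / V_q(n,t)⌋ = ⌊43046721/513⌋ = 83911.
Step 4: Compare |C| = 89076 to 83911: violated.
The claimed |C| lies above the Hamming bound, so no 3-ary code of length 16 with d ≥ 5 can have 89076 codewords.


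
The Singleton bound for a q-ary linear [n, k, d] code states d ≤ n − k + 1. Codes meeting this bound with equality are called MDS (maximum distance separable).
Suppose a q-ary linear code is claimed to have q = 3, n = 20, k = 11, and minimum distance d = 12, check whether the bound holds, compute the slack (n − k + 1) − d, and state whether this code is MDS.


Singleton RHS = n − k + 1 = 10, slack = -2, bound violated (no such code; not MDS).

Singleton bound: d ≤ n − k + 1.
Here n = 20, k = 11, so n − k + 1 = 10.
Given d = 12, check d ≤ 10: NO.
Slack = (n − k + 1) − d = -2.
The slack is negative: d = 12 exceeds n − k + 1 = 10 by 2, so the Singleton bound is violated and no linear [20, 11, 12]_3 code can exist. In particular it is not MDS (MDS requires d = n − k + 1 exactly).
Description: the claimed parameters are [20, 11, 12]_3; such a code would be impossible (violates the Singleton bound).


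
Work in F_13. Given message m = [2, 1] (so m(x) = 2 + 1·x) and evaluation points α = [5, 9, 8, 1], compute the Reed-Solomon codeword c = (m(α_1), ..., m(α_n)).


c = [7, 11, 10, 3]

Message polynomial: m(x) = 2 + 1·x (mod 13).
For each evaluation point α_i, compute m(α_i) mod 13:
  α_1 = 5: Horner steps 1 → 7, so m(5) = 7.
  α_2 = 9: Horner steps 1 → 11, so m(9) = 11.
  α_3 = 8: Horner steps 1 → 10, so m(8) = 10.
  α_4 = 1: Horner steps 1 → 3, so m(1) = 3.
Codeword c = [7, 11, 10, 3] ∈ F_13^4.


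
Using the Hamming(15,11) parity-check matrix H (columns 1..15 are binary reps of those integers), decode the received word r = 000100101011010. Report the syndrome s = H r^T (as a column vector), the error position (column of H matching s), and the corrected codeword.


s = (0, 0, 1, 1)^T, error position = 3, corrected codeword c = 001100101011010

Compute s = H r^T mod 2 one row at a time:
  s_1 = 0 + 1 + 0 + 1 + 1 + 0 + 1 + 0 = 4 ≡ 0 (mod 2).
  s_2 = 1 + 0 + 0 + 1 + 1 + 0 + 1 + 0 = 4 ≡ 0 (mod 2).
  s_3 = 0 + 0 + 0 + 1 + 0 + 1 + 1 + 0 = 3 ≡ 1 (mod 2).
  s_4 = 0 + 0 + 0 + 1 + 1 + 1 + 0 + 0 = 3 ≡ 1 (mod 2).
s = (0, 0, 1, 1)^T — this equals column 3 of H (binary 0011), so error is at position 3.
Correct: flip bit 3 of r = 000100101011010 to get c = 001100101011010.


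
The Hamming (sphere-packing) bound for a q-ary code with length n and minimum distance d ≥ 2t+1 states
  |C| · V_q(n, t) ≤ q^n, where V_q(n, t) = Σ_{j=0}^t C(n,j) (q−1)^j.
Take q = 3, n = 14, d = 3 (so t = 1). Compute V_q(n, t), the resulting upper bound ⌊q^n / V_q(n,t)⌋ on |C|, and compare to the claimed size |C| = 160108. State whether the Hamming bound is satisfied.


V_q(n, t) = 29, q^n = 4782969, Hamming bound = 164929, |C| = 160108 ≤ bound (satisfied).

Step 1: Compute V_q(n, t) = Σ_{j=0}^1 C(n, j) (q−1)^j.
  j = 0: C(14,0)·(2)^0 = 1·1 = 1.
  j = 1: C(14,1)·(2)^1 = 14·2 = 28.
  V_q(n, t) = 1 + 28 = 29.
Step 2: q^n = 3^14 = 4782969.
Step 3: Hamming bound ⌊q^n / V_q(n,t)⌋ = ⌊4782969/29⌋ = 164929.
Step 4: Compare |C| = 160108 to 164929: satisfied.
The claimed |C| lies below the Hamming bound.


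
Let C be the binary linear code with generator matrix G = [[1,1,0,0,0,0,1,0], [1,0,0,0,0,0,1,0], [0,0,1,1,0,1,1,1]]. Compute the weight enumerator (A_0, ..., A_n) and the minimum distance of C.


Weight distribution: A_0 = 1, A_1 = 1, A_2 = 1, A_3 = 1, A_5 = 2, A_6 = 2. Minimum distance d = 1.

Enumerate all 2^3 = 8 messages m ∈ F_2^3.
For each, compute codeword c = mG in F_2^8, then tally its weight.
  m = 000 → c = 00000000, weight = 0.
  m = 100 → c = 11000010, weight = 3.
  m = 010 → c = 10000010, weight = 2.
  m = 110 → c = 01000000, weight = 1.
  m = 001 → c = 00110111, weight = 5.
  m = 101 → c = 11110101, weight = 6.
  m = 011 → c = 10110101, weight = 5.
  m = 111 → c = 01110111, weight = 6.
Tally weights:
  weight 0: 1 codewords.
  weight 1: 1 codewords.
  weight 2: 1 codewords.
  weight 3: 1 codewords.
  weight 5: 2 codewords.
  weight 6: 2 codewords.
Minimum distance d = smallest w > 0 with A_w > 0 = 1.
Sanity: Σ A_w = 8 = 2^3 = 8 ✓.


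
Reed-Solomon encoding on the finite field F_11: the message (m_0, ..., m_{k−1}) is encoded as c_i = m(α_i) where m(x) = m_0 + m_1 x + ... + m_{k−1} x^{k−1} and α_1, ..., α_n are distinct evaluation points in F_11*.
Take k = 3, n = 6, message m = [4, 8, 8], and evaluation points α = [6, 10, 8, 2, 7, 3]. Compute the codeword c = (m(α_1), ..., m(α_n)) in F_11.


c = [10, 4, 8, 8, 1, 1]

Message polynomial: m(x) = 4 + 8·x + 8·x^2 (mod 11).
For each evaluation point α_i, compute m(α_i) mod 11:
  α_1 = 6: Horner steps 8 → 1 → 10, so m(6) = 10.
  α_2 = 10: Horner steps 8 → 0 → 4, so m(10) = 4.
  α_3 = 8: Horner steps 8 → 6 → 8, so m(8) = 8.
  α_4 = 2: Horner steps 8 → 2 → 8, so m(2) = 8.
  α_5 = 7: Horner steps 8 → 9 → 1, so m(7) = 1.
  α_6 = 3: Horner steps 8 → 10 → 1, so m(3) = 1.
Codeword c = [10, 4, 8, 8, 1, 1] ∈ F_11^6.


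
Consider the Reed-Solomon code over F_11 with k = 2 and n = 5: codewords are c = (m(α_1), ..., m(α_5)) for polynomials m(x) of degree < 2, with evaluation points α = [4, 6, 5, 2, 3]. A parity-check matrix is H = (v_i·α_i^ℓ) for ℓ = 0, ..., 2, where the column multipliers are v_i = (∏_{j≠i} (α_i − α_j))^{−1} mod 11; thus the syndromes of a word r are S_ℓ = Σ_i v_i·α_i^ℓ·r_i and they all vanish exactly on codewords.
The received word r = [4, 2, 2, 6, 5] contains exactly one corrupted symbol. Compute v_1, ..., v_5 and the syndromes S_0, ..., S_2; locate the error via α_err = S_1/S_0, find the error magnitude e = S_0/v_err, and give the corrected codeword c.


S = (2, 10, 6), error at position 3, error magnitude e = 10, c = [4, 2, 3, 6, 5].

Step 1: column multipliers v_i = (∏_{j≠i}(α_i − α_j))^{−1} mod 11.
  i = 1 (α = 4): (4−6)(4−5)(4−2)(4−3) = (−2)·(−1)·2·1 = 4 ≡ 4, so v_1 = 4^{−1} = 3 (mod 11).
  i = 2 (α = 6): (6−4)(6−5)(6−2)(6−3) = 2·1·4·3 = 24 ≡ 2, so v_2 = 2^{−1} = 6 (mod 11).
  i = 3 (α = 5): (5−4)(5−6)(5−2)(5−3) = 1·(−1)·3·2 = −6 ≡ 5, so v_3 = 5^{−1} = 9 (mod 11).
  i = 4 (α = 2): (2−4)(2−6)(2−5)(2−3) = (−2)·(−4)·(−3)·(−1) = 24 ≡ 2, so v_4 = 2^{−1} = 6 (mod 11).
  i = 5 (α = 3): (3−4)(3−6)(3−5)(3−2) = (−1)·(−3)·(−2)·1 = −6 ≡ 5, so v_5 = 5^{−1} = 9 (mod 11).
  v = [3, 6, 9, 6, 9].
Step 2: syndromes of r = [4, 2, 2, 6, 5] (all sums mod 11).
  S_0 = Σ v_i r_i = 3·4 + 6·2 + 9·2 + 6·6 + 9·5 = 123 ≡ 2.
  S_1 = Σ v_i α_i r_i = 3·4·4 + 6·6·2 + 9·5·2 + 6·2·6 + 9·3·5 = 417 ≡ 10.
  α_i^2 mod 11 = [5, 3, 3, 4, 9].
  S_2 = Σ v_i α_i^2 r_i = 3·5·4 + 6·3·2 + 9·3·2 + 6·4·6 + 9·9·5 = 699 ≡ 6.
  S = (2, 10, 6) ≠ 0, so r is not a codeword (an error is present).
Step 3: locate the error. For a single error e at position i, S_ℓ = v_i·e·α_i^ℓ, so α_err = S_1/S_0.
  S_0^{−1} = 2^{−1} = 6 (mod 11), so α_err = 10·6 = 60 ≡ 5 = α_3. Error position i = 3.
  Consistency check: S_2/S_1 = 6·10 = 60 ≡ 5 = α_err ✓ (single-error assumption holds).
Step 4: error magnitude e = S_0/v_3 = S_0·∏_{j≠3}(α_3 − α_j) = 2·5 = 10 ≡ 10 (mod 11).
Step 5: correct position 3: c_3 = r_3 − e = 2 − 10 ≡ 3 (mod 11). Hence c = [4, 2, 3, 6, 5].
  Check: interpolating c through the α_i gives m(x) = 8 + 10·x (degree < 2) with m(α_i) = c_i for every i, so c is indeed a codeword.


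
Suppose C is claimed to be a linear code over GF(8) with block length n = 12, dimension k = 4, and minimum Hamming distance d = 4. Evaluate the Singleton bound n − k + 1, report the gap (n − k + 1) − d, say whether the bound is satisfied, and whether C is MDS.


Singleton RHS = n − k + 1 = 9, slack = 5, bound satisfied, not MDS.

Singleton bound: d ≤ n − k + 1.
Here n = 12, k = 4, so n − k + 1 = 9.
Given d = 4, check d ≤ 9: YES.
Slack = (n − k + 1) − d = 5.
The code is NOT MDS (slack = 5 > 0).
Description: the claimed parameters are [12, 4, 4]_8; such a code would be non-MDS.


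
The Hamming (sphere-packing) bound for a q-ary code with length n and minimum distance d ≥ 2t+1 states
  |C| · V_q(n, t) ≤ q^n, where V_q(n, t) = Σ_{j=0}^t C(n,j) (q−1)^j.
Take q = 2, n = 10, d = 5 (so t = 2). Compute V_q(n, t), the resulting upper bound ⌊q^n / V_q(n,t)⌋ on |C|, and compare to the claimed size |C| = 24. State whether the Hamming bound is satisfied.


V_q(n, t) = 56, q^n = 1024, Hamming bound = 18, |C| = 24 > bound (violated).

Step 1: Compute V_q(n, t) = Σ_{j=0}^2 C(n, j) (q−1)^j.
  j = 0: C(10,0)·(1)^0 = 1·1 = 1.
  j = 1: C(10,1)·(1)^1 = 10·1 = 10.
  j = 2: C(10,2)·(1)^2 = 45·1 = 45.
  V_q(n, t) = 1 + 10 + 45 = 56.
Step 2: q^n = 2^10 = 1024.
Step 3: Hamming bound ⌊q^n / V_q(n,t)⌋ = ⌊1024/56⌋ = 18.
Step 4: Compare |C| = 24 to 18: violated.
The claimed |C| lies above the Hamming bound, so no 2-ary code of length 10 with d ≥ 5 can have 24 codewords.


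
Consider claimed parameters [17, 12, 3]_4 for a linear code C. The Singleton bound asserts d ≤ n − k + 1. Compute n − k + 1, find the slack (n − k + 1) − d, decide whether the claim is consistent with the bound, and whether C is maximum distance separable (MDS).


Singleton RHS = n − k + 1 = 6, slack = 3, bound satisfied, not MDS.

Singleton bound: d ≤ n − k + 1.
Here n = 17, k = 12, so n − k + 1 = 6.
Given d = 3, check d ≤ 6: YES.
Slack = (n − k + 1) − d = 3.
The code is NOT MDS (slack = 3 > 0).
Description: the claimed parameters are [17, 12, 3]_4; such a code would be non-MDS.


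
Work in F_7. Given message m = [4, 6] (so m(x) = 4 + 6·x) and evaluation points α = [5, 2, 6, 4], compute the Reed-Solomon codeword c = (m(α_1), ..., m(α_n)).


c = [6, 2, 5, 0]

Message polynomial: m(x) = 4 + 6·x (mod 7).
For each evaluation point α_i, compute m(α_i) mod 7:
  α_1 = 5: Horner steps 6 → 6, so m(5) = 6.
  α_2 = 2: Horner steps 6 → 2, so m(2) = 2.
  α_3 = 6: Horner steps 6 → 5, so m(6) = 5.
  α_4 = 4: Horner steps 6 → 0, so m(4) = 0.
Codeword c = [6, 2, 5, 0] ∈ F_7^4.


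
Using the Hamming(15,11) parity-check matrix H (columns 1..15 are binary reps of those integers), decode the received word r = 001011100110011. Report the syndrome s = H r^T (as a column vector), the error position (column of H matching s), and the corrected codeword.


s = (0, 1, 1, 1)^T, error position = 7, corrected codeword c = 001011000110011

Compute s = H r^T mod 2 one row at a time:
  s_1 = 0 + 0 + 1 + 1 + 0 + 0 + 1 + 1 = 4 ≡ 0 (mod 2).
  s_2 = 0 + 1 + 1 + 1 + 0 + 0 + 1 + 1 = 5 ≡ 1 (mod 2).
  s_3 = 0 + 1 + 1 + 1 + 1 + 1 + 1 + 1 = 7 ≡ 1 (mod 2).
  s_4 = 0 + 1 + 1 + 1 + 0 + 1 + 0 + 1 = 5 ≡ 1 (mod 2).
s = (0, 1, 1, 1)^T — this equals column 7 of H (binary 0111), so error is at position 7.
Correct: flip bit 7 of r = 001011100110011 to get c = 001011000110011.


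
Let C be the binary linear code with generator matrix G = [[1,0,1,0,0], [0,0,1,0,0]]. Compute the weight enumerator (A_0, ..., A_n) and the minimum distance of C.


Weight distribution: A_0 = 1, A_1 = 2, A_2 = 1. Minimum distance d = 1.

Enumerate all 2^2 = 4 messages m ∈ F_2^2.
For each, compute codeword c = mG in F_2^5, then tally its weight.
  m = 00 → c = 00000, weight = 0.
  m = 10 → c = 10100, weight = 2.
  m = 01 → c = 00100, weight = 1.
  m = 11 → c = 10000, weight = 1.
Tally weights:
  weight 0: 1 codewords.
  weight 1: 2 codewords.
  weight 2: 1 codewords.
Minimum distance d = smallest w > 0 with A_w > 0 = 1.
Sanity: Σ A_w = 4 = 2^2 = 4 ✓.


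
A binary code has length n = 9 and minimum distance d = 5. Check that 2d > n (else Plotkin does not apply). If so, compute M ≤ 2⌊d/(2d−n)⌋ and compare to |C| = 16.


Plotkin bound M ≤ 10; given |C| = 16 > bound (violated).

Check applicability: 2d = 10, n = 9.
2d − n = 1 > 0, so Plotkin applies.
Compute d/(2d−n) = 5/1 ≈ 5.0000.
⌊d/(2d−n)⌋ = 5.
Plotkin bound: M ≤ 2·5 = 10.
Given |C| = 16, check: VIOLATED.
This |C| is above the Plotkin bound, so no binary code with n = 9, d = 5 and 16 codewords exists.


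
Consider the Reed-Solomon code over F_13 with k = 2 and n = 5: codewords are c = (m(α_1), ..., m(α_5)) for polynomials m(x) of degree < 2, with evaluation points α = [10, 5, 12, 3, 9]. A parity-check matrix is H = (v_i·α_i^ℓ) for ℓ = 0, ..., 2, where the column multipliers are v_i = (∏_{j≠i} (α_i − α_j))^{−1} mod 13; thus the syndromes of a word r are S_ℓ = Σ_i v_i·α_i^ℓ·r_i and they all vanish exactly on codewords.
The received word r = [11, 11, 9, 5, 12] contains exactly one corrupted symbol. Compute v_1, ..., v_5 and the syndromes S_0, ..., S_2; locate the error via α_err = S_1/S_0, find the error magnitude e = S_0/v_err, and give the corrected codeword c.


S = (10, 11, 3), error at position 2, error magnitude e = 8, c = [11, 3, 9, 5, 12].

Step 1: column multipliers v_i = (∏_{j≠i}(α_i − α_j))^{−1} mod 13.
  i = 1 (α = 10): (10−5)(10−12)(10−3)(10−9) = 5·(−2)·7·1 = −70 ≡ 8, so v_1 = 8^{−1} = 5 (mod 13).
  i = 2 (α = 5): (5−10)(5−12)(5−3)(5−9) = (−5)·(−7)·2·(−4) = −280 ≡ 6, so v_2 = 6^{−1} = 11 (mod 13).
  i = 3 (α = 12): (12−10)(12−5)(12−3)(12−9) = 2·7·9·3 = 378 ≡ 1, so v_3 = 1^{−1} = 1 (mod 13).
  i = 4 (α = 3): (3−10)(3−5)(3−12)(3−9) = (−7)·(−2)·(−9)·(−6) = 756 ≡ 2, so v_4 = 2^{−1} = 7 (mod 13).
  i = 5 (α = 9): (9−10)(9−5)(9−12)(9−3) = (−1)·4·(−3)·6 = 72 ≡ 7, so v_5 = 7^{−1} = 2 (mod 13).
  v = [5, 11, 1, 7, 2].
Step 2: syndromes of r = [11, 11, 9, 5, 12] (all sums mod 13).
  S_0 = Σ v_i r_i = 5·11 + 11·11 + 1·9 + 7·5 + 2·12 = 244 ≡ 10.
  S_1 = Σ v_i α_i r_i = 5·10·11 + 11·5·11 + 1·12·9 + 7·3·5 + 2·9·12 = 1584 ≡ 11.
  α_i^2 mod 13 = [9, 12, 1, 9, 3].
  S_2 = Σ v_i α_i^2 r_i = 5·9·11 + 11·12·11 + 1·1·9 + 7·9·5 + 2·3·12 = 2343 ≡ 3.
  S = (10, 11, 3) ≠ 0, so r is not a codeword (an error is present).
Step 3: locate the error. For a single error e at position i, S_ℓ = v_i·e·α_i^ℓ, so α_err = S_1/S_0.
  S_0^{−1} = 10^{−1} = 4 (mod 13), so α_err = 11·4 = 44 ≡ 5 = α_2. Error position i = 2.
  Consistency check: S_2/S_1 = 3·6 = 18 ≡ 5 = α_err ✓ (single-error assumption holds).
Step 4: error magnitude e = S_0/v_2 = S_0·∏_{j≠2}(α_2 − α_j) = 10·6 = 60 ≡ 8 (mod 13).
Step 5: correct position 2: c_2 = r_2 − e = 11 − 8 ≡ 3 (mod 13). Hence c = [11, 3, 9, 5, 12].
  Check: interpolating c through the α_i gives m(x) = 8 + 12·x (degree < 2) with m(α_i) = c_i for every i, so c is indeed a codeword.


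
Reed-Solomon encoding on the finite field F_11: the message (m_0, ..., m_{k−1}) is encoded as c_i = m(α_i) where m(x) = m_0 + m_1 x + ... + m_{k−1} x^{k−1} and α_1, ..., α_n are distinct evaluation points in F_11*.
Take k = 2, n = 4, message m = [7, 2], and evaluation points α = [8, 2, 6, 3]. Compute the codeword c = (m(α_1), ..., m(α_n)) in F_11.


c = [1, 0, 8, 2]

Message polynomial: m(x) = 7 + 2·x (mod 11).
For each evaluation point α_i, compute m(α_i) mod 11:
  α_1 = 8: Horner steps 2 → 1, so m(8) = 1.
  α_2 = 2: Horner steps 2 → 0, so m(2) = 0.
  α_3 = 6: Horner steps 2 → 8, so m(6) = 8.
  α_4 = 3: Horner steps 2 → 2, so m(3) = 2.
Codeword c = [1, 0, 8, 2] ∈ F_11^4.


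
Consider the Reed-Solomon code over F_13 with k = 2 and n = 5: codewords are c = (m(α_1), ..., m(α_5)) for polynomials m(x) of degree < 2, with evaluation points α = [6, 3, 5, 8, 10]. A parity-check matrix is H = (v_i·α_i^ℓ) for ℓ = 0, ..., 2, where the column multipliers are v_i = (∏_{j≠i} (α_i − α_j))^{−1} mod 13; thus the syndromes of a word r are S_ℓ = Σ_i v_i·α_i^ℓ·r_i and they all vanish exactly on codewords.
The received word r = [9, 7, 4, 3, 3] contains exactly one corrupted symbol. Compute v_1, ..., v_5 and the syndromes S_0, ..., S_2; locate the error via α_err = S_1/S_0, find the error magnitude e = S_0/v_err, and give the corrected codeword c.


S = (2, 3, 11), error at position 4, error magnitude e = 10, c = [9, 7, 4, 6, 3].

Step 1: column multipliers v_i = (∏_{j≠i}(α_i − α_j))^{−1} mod 13.
  i = 1 (α = 6): (6−3)(6−5)(6−8)(6−10) = 3·1·(−2)·(−4) = 24 ≡ 11, so v_1 = 11^{−1} = 6 (mod 13).
  i = 2 (α = 3): (3−6)(3−5)(3−8)(3−10) = (−3)·(−2)·(−5)·(−7) = 210 ≡ 2, so v_2 = 2^{−1} = 7 (mod 13).
  i = 3 (α = 5): (5−6)(5−3)(5−8)(5−10) = (−1)·2·(−3)·(−5) = −30 ≡ 9, so v_3 = 9^{−1} = 3 (mod 13).
  i = 4 (α = 8): (8−6)(8−3)(8−5)(8−10) = 2·5·3·(−2) = −60 ≡ 5, so v_4 = 5^{−1} = 8 (mod 13).
  i = 5 (α = 10): (10−6)(10−3)(10−5)(10−8) = 4·7·5·2 = 280 ≡ 7, so v_5 = 7^{−1} = 2 (mod 13).
  v = [6, 7, 3, 8, 2].
Step 2: syndromes of r = [9, 7, 4, 3, 3] (all sums mod 13).
  S_0 = Σ v_i r_i = 6·9 + 7·7 + 3·4 + 8·3 + 2·3 = 145 ≡ 2.
  S_1 = Σ v_i α_i r_i = 6·6·9 + 7·3·7 + 3·5·4 + 8·8·3 + 2·10·3 = 783 ≡ 3.
  α_i^2 mod 13 = [10, 9, 12, 12, 9].
  S_2 = Σ v_i α_i^2 r_i = 6·10·9 + 7·9·7 + 3·12·4 + 8·12·3 + 2·9·3 = 1467 ≡ 11.
  S = (2, 3, 11) ≠ 0, so r is not a codeword (an error is present).
Step 3: locate the error. For a single error e at position i, S_ℓ = v_i·e·α_i^ℓ, so α_err = S_1/S_0.
  S_0^{−1} = 2^{−1} = 7 (mod 13), so α_err = 3·7 = 21 ≡ 8 = α_4. Error position i = 4.
  Consistency check: S_2/S_1 = 11·9 = 99 ≡ 8 = α_err ✓ (single-error assumption holds).
Step 4: error magnitude e = S_0/v_4 = S_0·∏_{j≠4}(α_4 − α_j) = 2·5 = 10 ≡ 10 (mod 13).
Step 5: correct position 4: c_4 = r_4 − e = 3 − 10 ≡ 6 (mod 13). Hence c = [9, 7, 4, 6, 3].
  Check: interpolating c through the α_i gives m(x) = 5 + 5·x (degree < 2) with m(α_i) = c_i for every i, so c is indeed a codeword.
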